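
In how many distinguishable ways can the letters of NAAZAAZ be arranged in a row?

105

Letter multiplicities in NAAZAAZ: A×4, N×1, Z×2.
Dividing 7! = 5040 by 4!·2! = 48 for the repeated letters gives 105.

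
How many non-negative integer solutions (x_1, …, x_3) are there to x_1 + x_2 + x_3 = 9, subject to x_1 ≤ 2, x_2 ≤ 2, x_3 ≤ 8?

Without the upper bounds there are C(11,2) = 55 ways to split 9 among 3 variables.
Subtract solutions that violate a single cap (substitute x_i' = x_i − (cap_i+1)): x_1 ≥ 3 gives C(8,2) = 28; x_2 ≥ 3 gives C(8,2) = 28; x_3 ≥ 9 gives C(2,2) = 1. Together 57.
Add back pairs where two caps are both exceeded: 10 + 0 + 0 = 10.
By inclusion–exclusion the count is 55 − 57 + 10 = 8.

8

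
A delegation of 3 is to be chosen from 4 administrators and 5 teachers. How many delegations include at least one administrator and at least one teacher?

70

Unrestricted: C(9,3) = 84 ways to pick any 3 of the 9.
Subtract selections that omit an entire group: no administrators → C(5,3) = 10; no teachers → C(4,3) = 4.
Both groups omitted at once is impossible, so 84 − 14 = 70.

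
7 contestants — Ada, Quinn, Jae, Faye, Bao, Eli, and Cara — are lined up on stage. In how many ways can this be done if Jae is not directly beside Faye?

3600

There are 7! = 5040 arrangements in all. If Jae and Faye are adjacent, merging them into one block gives 2·(6)! = 1440 arrangements.
Complementary counting: 5040 − 1440 = 3600.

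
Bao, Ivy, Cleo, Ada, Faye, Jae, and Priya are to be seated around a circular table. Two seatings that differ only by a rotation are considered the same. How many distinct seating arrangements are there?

Seat Bao anywhere (absorbing the rotational symmetry), then permute the other 6: (6)! = 720.

720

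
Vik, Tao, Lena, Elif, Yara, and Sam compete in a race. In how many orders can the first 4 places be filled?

360

There are 6 choices for 1st place, 5 for 2nd, and so on down to 3 for position 4.
That gives 6 × 5 × 4 × 3 = 360.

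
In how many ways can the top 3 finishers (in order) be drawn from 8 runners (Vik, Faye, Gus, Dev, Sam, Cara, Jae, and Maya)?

There are 8 choices for 1st place, 7 for 2nd, and 6 for 3rd.
That gives 8 × 7 × 6 = 336.

336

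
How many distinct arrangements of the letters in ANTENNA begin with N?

180

Fix N in the first position and arrange the remaining 6 letters.
Those 6 letters have A appearing twice and N appearing twice, giving (6)!/(2!·2!) = 180.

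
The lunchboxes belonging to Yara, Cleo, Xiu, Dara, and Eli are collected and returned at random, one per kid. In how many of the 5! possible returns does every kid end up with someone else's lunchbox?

44

Let Aᵢ be the assignments in which kid i gets their own lunchbox. We want the size of the complement of A₁∪…∪A_5.
By inclusion–exclusion this is Σ_{j=0}^{5} (−1)^j C(5,j)·(5−j)!.
Computing: 120 − 120 + 60 − 20 + 5 − 1 = 44.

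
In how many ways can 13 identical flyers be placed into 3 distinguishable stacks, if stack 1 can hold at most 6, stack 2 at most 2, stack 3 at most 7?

Ignoring the caps, the number of non-negative solutions to x_1+…+x_3 = 13 is C(15,2) = 105.
Subtract solutions that violate a single cap (substitute x_i' = x_i − (cap_i+1)): x_1 ≥ 7 gives C(8,2) = 28; x_2 ≥ 3 gives C(12,2) = 66; x_3 ≥ 8 gives C(7,2) = 21. Together 115.
Add back pairs where two caps are both exceeded: 10 + 0 + 6 = 16.
By inclusion–exclusion the count is 105 − 115 + 16 = 6.

6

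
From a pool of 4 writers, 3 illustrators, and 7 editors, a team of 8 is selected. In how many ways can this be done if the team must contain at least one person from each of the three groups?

2793

Unrestricted: C(14,8) = 3003 ways to pick any 8 of the 14.
Subtract selections that omit an entire group: no writers → C(10,8) = 45; no illustrators → C(11,8) = 165; no editors → C(7,8) = 0.
Add back selections omitting two groups (i.e. drawn from a single group): C(4,8) + C(3,8) + C(7,8) = 0.
By inclusion–exclusion: 3003 − 210 + 0 = 2793.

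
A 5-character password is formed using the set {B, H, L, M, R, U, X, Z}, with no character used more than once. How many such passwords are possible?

This is a permutation of 5 out of 8: P(8,5) = 8!/3!.
That product is 8 × 7 × 6 × 5 × 4 = 6720.

6720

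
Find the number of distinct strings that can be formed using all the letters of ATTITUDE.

6720

Letter multiplicities in ATTITUDE: A×1, D×1, E×1, I×1, T×3, U×1.
So there are 8! / (3!) = 6720 distinguishable arrangements.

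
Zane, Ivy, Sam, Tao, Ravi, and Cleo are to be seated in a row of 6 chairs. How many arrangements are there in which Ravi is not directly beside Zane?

480

Of the 6! = 720 arrangements, those with Ravi and Zane adjacent number 2 × 5! = 240 (treat the pair as a block with 2 internal orders).
So 720 − 240 = 480 arrangements keep them apart.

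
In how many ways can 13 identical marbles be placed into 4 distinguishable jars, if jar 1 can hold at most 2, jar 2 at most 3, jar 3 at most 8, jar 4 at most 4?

30

Ignoring the caps, the number of non-negative solutions to x_1+…+x_4 = 13 is C(16,3) = 560.
Subtract solutions that violate a single cap (substitute x_i' = x_i − (cap_i+1)): x_1 ≥ 3 gives C(13,3) = 286; x_2 ≥ 4 gives C(12,3) = 220; x_3 ≥ 9 gives C(7,3) = 35; x_4 ≥ 5 gives C(11,3) = 165. Together 706.
Add back pairs where two caps are both exceeded: 84 + 4 + 56 + 1 + 35 + 0 = 180.
Subtract triples: 0 + 4 + 0 + 0 = 4.
By inclusion–exclusion the count is 560 − 706 + 180 − 4 = 30.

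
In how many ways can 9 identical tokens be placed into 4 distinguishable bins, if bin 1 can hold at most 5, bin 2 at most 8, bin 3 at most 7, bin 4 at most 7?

191

Ignoring the caps, the number of non-negative solutions to x_1+…+x_4 = 9 is C(12,3) = 220.
Subtract solutions that violate a single cap (substitute x_i' = x_i − (cap_i+1)): x_1 ≥ 6 gives C(6,3) = 20; x_2 ≥ 9 gives C(3,3) = 1; x_3 ≥ 8 gives C(4,3) = 4; x_4 ≥ 8 gives C(4,3) = 4. Together 29.
No two caps can be exceeded simultaneously, so the pair terms are all 0.
By inclusion–exclusion the count is 220 − 29 + 0 = 191.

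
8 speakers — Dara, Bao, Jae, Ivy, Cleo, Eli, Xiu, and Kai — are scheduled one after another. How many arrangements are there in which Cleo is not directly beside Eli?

30240

Of the 8! = 40320 arrangements, those with Cleo and Eli adjacent number 2 × 7! = 10080 (treat the pair as a block with 2 internal orders).
So 40320 − 10080 = 30240 arrangements keep them apart.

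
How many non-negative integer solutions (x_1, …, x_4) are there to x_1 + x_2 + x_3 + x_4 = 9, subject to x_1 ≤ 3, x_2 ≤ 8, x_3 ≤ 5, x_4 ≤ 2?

70

Without the upper bounds there are C(12,3) = 220 ways to split 9 among 4 variables.
Subtract solutions that violate a single cap (substitute x_i' = x_i − (cap_i+1)): x_1 ≥ 4 gives C(8,3) = 56; x_2 ≥ 9 gives C(3,3) = 1; x_3 ≥ 6 gives C(6,3) = 20; x_4 ≥ 3 gives C(9,3) = 84. Together 161.
Add back pairs where two caps are both exceeded: 0 + 0 + 10 + 0 + 0 + 1 = 11.
By inclusion–exclusion the count is 220 − 161 + 11 = 70.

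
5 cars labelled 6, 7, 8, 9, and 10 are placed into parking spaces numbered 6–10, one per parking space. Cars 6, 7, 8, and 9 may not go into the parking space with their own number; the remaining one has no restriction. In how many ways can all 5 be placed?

53

Let Aᵢ (for 6 ≤ i ≤ 9) be the placements that put car i in its forbidden parking space. Any j of these fix j positions, leaving (5−j)! ways to fill the rest, and there are C(4,j) ways to pick which j.
By inclusion–exclusion, the number of valid placements is Σ_{j=0}^{4} (−1)^j C(4,j)·(5−j)!.
Computing: 120 − 96 + 36 − 8 + 1 = 53.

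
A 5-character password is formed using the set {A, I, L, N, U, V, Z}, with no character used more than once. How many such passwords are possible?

With no repetition, fill the 5 characters in order: 7 choices, then 6, down to 3.
That product is 7 × 6 × 5 × 4 × 3 = 2520.

2520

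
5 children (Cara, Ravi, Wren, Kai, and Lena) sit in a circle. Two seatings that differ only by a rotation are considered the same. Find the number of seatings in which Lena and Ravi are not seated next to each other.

12

Without the restriction there are (4)! = 24 seatings.
Seatings with Lena beside Ravi: treat them as a block with 2 internal orders, giving 2 × (3)! = 12.
Subtracting, 24 − 12 = 12.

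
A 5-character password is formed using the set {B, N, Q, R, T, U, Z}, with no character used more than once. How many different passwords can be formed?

This is a permutation of 5 out of 7: P(7,5) = 7!/2!.
7 × 6 × 5 × 4 × 3 = 2520.

2520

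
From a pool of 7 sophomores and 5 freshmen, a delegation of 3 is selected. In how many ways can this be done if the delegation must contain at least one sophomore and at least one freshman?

Total 3-person selections from all 12: C(12,3) = 220.
Selections missing a whole group: no sophomores → C(5,3) = 10; no freshmen → C(7,3) = 35.
Both groups omitted at once is impossible, so 220 − 45 = 175.

175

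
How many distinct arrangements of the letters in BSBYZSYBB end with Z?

Fix Z in the last position and arrange the remaining 8 letters.
Those 8 letters have B appearing 4 times, S appearing twice, and Y appearing twice, giving (8)!/(4!·2!·2!) = 420.

420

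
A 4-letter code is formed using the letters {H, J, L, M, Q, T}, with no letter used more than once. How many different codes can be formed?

360

Choose and order 4 of the 6 symbols: the first letter has 6 options, the next 5, then 4, 3.
6 × 5 × 4 × 3 = 360.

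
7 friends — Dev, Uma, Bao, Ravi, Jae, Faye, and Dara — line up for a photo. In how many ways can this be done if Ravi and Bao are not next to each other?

Of the 7! = 5040 arrangements, those with Ravi and Bao adjacent number 2 × 6! = 1440 (treat the pair as a block with 2 internal orders).
So 5040 − 1440 = 3600 arrangements keep them apart.

3600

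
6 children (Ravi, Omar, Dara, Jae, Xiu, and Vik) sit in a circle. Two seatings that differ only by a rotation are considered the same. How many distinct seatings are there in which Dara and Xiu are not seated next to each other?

Without the restriction there are (5)! = 120 seatings.
Those with Dara next to Xiu: fuse the pair into one unit and seat 5 units around a circle — 2·(4)! = 48.
Subtracting, 120 − 48 = 72.

72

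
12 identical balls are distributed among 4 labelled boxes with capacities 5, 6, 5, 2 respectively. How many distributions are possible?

Ignoring the caps, the number of non-negative solutions to x_1+…+x_4 = 12 is C(15,3) = 455.
Subtract solutions that violate a single cap (substitute x_i' = x_i − (cap_i+1)): x_1 ≥ 6 gives C(9,3) = 84; x_2 ≥ 7 gives C(8,3) = 56; x_3 ≥ 6 gives C(9,3) = 84; x_4 ≥ 3 gives C(12,3) = 220. Together 444.
Add back pairs where two caps are both exceeded: 0 + 1 + 20 + 0 + 10 + 20 = 51.
By inclusion–exclusion the count is 455 − 444 + 51 = 62.

62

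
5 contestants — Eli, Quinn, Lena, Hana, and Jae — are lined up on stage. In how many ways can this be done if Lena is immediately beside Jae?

Treat {Lena, Jae} as a single unit. There are 4 units to order, and the pair itself can be ordered 2 ways.
That gives 2 × 4! = 2 × 24 = 48.

48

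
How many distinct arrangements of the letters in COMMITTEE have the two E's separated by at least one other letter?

35280

There are 9!/(2!·2!·2!) = 45360 arrangements of COMMITTEE in total.
Arrangements with the E's together: treat EE as one letter, giving (8)!/(2!·2!) = 10080.
Subtracting, 45360 − 10080 = 35280 arrangements keep the E's apart.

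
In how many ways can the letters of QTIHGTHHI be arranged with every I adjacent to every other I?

3360

Treat the 2 copies of I as a single block. The multiset to arrange is then {II, G, H, H, H, Q, T, T}, 8 items in all.
That gives (8)!/(3!·2!) = 3360 arrangements.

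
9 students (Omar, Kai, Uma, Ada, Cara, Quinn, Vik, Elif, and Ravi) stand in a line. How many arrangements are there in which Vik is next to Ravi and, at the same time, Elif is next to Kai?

20160

Treat {Vik,Ravi} as one block (2 orders) and {Elif,Kai} as another (2 orders).
That leaves 7 units to arrange: 2 × 2 × 7! = 4 × 5040 = 20160.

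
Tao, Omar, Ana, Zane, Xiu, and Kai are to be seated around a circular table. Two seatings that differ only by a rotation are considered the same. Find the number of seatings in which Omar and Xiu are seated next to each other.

Glue Omar and Xiu into a block (2 internal orders). Seating 5 units around a circle gives (4)! arrangements.
So 2 × (4)! = 2 × 24 = 48.

48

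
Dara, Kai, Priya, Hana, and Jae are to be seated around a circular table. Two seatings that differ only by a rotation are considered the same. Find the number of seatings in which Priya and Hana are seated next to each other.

12

Treat {Priya, Hana} as one unit (2 internal orders) and seat the resulting 4 units around the table: (3)! circular arrangements.
So 2 × (3)! = 2 × 6 = 12.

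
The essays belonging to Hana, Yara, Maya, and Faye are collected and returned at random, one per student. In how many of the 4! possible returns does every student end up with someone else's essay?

Let Aᵢ be the assignments in which student i gets their own essay. We want the size of the complement of A₁∪…∪A_4.
By inclusion–exclusion this is Σ_{j=0}^{4} (−1)^j C(4,j)·(4−j)!.
Computing: 24 − 24 + 12 − 4 + 1 = 9.

9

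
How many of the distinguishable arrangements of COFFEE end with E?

Fix E in the last position and arrange the remaining 5 letters.
Those 5 letters have F appearing twice, giving (5)!/(2!) = 60.

60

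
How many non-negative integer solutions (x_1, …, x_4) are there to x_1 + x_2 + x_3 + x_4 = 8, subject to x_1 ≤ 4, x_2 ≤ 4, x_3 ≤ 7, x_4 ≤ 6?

120

By stars and bars, unrestricted non-negative solutions to x_1+…+x_4 = 8 number C(8+3,3) = 165.
Subtract solutions that violate a single cap (substitute x_i' = x_i − (cap_i+1)): x_1 ≥ 5 gives C(6,3) = 20; x_2 ≥ 5 gives C(6,3) = 20; x_3 ≥ 8 gives C(3,3) = 1; x_4 ≥ 7 gives C(4,3) = 4. Together 45.
No two caps can be exceeded simultaneously, so the pair terms are all 0.
By inclusion–exclusion the count is 165 − 45 + 0 = 120.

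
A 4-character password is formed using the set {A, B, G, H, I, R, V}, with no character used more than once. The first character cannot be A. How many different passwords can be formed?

The first character has 7−1 = 6 choices (anything except A).
The remaining 3 characters are filled from the other 6 symbols without repetition: 6 × 5 × 4 = 120.
Total: 6 × 120 = 720.

720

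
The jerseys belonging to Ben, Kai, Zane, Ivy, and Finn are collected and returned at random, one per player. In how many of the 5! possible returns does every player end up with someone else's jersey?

Let Aᵢ be the assignments in which player i gets their old jersey. We want the size of the complement of A₁∪…∪A_5.
By inclusion–exclusion this is Σ_{j=0}^{5} (−1)^j C(5,j)·(5−j)!.
Computing: 120 − 120 + 60 − 20 + 5 − 1 = 44.

44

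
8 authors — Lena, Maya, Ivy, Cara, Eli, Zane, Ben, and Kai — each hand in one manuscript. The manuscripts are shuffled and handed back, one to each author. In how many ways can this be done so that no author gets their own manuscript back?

Count assignments avoiding every fixed point. For any j of the 8 authors fixed to their own manuscript, the other 8−j can be arranged in (8−j)! ways.
By inclusion–exclusion this is Σ_{j=0}^{8} (−1)^j C(8,j)·(8−j)!.
Computing: 40320 − 40320 + 20160 − 6720 + 1680 − 336 + 56 − 8 + 1 = 14833.

14833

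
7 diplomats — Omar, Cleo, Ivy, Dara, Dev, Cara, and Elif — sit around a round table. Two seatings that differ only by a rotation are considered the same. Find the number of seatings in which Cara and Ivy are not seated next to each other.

Without the restriction there are (6)! = 720 seatings.
Those with Cara next to Ivy: fuse the pair into one unit and seat 6 units around a circle — 2·(5)! = 240.
Subtracting, 720 − 240 = 480.

480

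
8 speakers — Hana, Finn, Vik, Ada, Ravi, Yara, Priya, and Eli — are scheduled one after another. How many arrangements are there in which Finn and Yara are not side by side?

Of the 8! = 40320 arrangements, those with Finn and Yara adjacent number 2 × 7! = 10080 (treat the pair as a block with 2 internal orders).
So 40320 − 10080 = 30240 arrangements keep them apart.

30240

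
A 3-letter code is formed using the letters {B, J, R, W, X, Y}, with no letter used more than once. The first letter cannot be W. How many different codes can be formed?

100

The first letter has 6−1 = 5 choices (anything except W).
The remaining 2 letters are filled from the other 5 symbols without repetition: 5 × 4 = 20.
Total: 5 × 20 = 100.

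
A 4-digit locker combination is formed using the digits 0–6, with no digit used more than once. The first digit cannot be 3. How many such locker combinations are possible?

720

The first digit has 7−1 = 6 choices (anything except 3).
The remaining 3 digits are filled from the other 6 symbols without repetition: 6 × 5 × 4 = 120.
Total: 6 × 120 = 720.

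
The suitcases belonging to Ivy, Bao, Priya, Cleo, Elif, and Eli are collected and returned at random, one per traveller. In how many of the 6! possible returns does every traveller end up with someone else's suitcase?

265

Let Aᵢ be the assignments in which traveller i gets their own suitcase. We want the size of the complement of A₁∪…∪A_6.
By inclusion–exclusion this is Σ_{j=0}^{6} (−1)^j C(6,j)·(6−j)!.
Computing: 720 − 720 + 360 − 120 + 30 − 6 + 1 = 265.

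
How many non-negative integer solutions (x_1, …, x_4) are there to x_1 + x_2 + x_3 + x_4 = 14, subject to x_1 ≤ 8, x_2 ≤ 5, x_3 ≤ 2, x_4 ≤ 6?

Ignoring the caps, the number of non-negative solutions to x_1+…+x_4 = 14 is C(17,3) = 680.
Subtract solutions that violate a single cap (substitute x_i' = x_i − (cap_i+1)): x_1 ≥ 9 gives C(8,3) = 56; x_2 ≥ 6 gives C(11,3) = 165; x_3 ≥ 3 gives C(14,3) = 364; x_4 ≥ 7 gives C(10,3) = 120. Together 705.
Add back pairs where two caps are both exceeded: 0 + 10 + 0 + 56 + 4 + 35 = 105.
By inclusion–exclusion the count is 680 − 705 + 105 = 80.

80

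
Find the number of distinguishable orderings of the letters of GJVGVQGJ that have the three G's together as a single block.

Treat the 3 copies of G as a single block. The multiset to arrange is then {GGG, J, J, Q, V, V}, 6 items in all.
That gives (6)!/(2!·2!) = 180 arrangements.

180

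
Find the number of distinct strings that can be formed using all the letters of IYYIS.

30

IYYIS has 5 letters with I appearing twice and Y appearing twice.
The number of distinct arrangements is 5!/(2!·2!) = 120/4 = 30.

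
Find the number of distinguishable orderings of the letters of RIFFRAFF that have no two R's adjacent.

There are 8!/(4!·2!) = 840 arrangements of RIFFRAFF in total.
If the two R's are adjacent, glue them into one block, leaving 7 items to arrange: (7)!/(4!) = 210 ways.
Subtracting, 840 − 210 = 630 arrangements keep the R's apart.

630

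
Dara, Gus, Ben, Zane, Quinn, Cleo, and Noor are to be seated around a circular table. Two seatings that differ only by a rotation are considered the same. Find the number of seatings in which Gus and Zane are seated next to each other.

240

Treat {Gus, Zane} as one unit (2 internal orders) and seat the resulting 6 units around the table: (5)! circular arrangements.
So 2 × (5)! = 2 × 120 = 240.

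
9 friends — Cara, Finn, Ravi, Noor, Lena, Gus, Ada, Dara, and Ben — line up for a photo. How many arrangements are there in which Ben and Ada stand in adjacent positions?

80640

Treat {Ben, Ada} as a single unit. There are 8 units to order, and the pair itself can be ordered 2 ways.
So the count is 2·(8)! = 80640.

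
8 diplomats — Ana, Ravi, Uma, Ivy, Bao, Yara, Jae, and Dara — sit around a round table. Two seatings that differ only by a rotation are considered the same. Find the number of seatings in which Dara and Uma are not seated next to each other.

3600

Without the restriction there are (7)! = 5040 seatings.
Seatings with Dara beside Uma: treat them as a block with 2 internal orders, giving 2 × (6)! = 1440.
Subtracting, 5040 − 1440 = 3600.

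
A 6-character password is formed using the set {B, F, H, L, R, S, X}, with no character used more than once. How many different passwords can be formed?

5040

This is a permutation of 6 out of 7: P(7,6) = 7!/1!.
That product is 7 × 6 × 5 × 4 × 3 × 2 = 5040.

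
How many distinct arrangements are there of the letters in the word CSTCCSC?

Letter multiplicities in CSTCCSC: C×4, S×2, T×1.
So there are 7! / (4!·2!) = 105 distinguishable arrangements.

105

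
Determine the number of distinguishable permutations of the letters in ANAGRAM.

Letter multiplicities in ANAGRAM: A×3, G×1, M×1, N×1, R×1.
So there are 7! / (3!) = 840 distinguishable arrangements.

840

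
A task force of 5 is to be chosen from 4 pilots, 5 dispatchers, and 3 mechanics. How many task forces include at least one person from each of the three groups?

590

Unrestricted: C(12,5) = 792 ways to pick any 5 of the 12.
Selections missing a whole group: no pilots → C(8,5) = 56; no dispatchers → C(7,5) = 21; no mechanics → C(9,5) = 126.
Add back selections omitting two groups (i.e. drawn from a single group): C(4,5) + C(5,5) + C(3,5) = 1.
By inclusion–exclusion: 792 − 203 + 1 = 590.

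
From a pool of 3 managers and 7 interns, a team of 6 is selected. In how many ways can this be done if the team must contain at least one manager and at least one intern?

203

Unrestricted: C(10,6) = 210 ways to pick any 6 of the 10.
Subtract selections that omit an entire group: no managers → C(7,6) = 7; no interns → C(3,6) = 0.
Both groups omitted at once is impossible, so 210 − 7 = 203.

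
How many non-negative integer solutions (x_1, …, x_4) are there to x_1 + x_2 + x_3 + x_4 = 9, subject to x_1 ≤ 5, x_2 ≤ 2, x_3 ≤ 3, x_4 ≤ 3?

29

Without the upper bounds there are C(12,3) = 220 ways to split 9 among 4 variables.
Subtract solutions that violate a single cap (substitute x_i' = x_i − (cap_i+1)): x_1 ≥ 6 gives C(6,3) = 20; x_2 ≥ 3 gives C(9,3) = 84; x_3 ≥ 4 gives C(8,3) = 56; x_4 ≥ 4 gives C(8,3) = 56. Together 216.
Add back pairs where two caps are both exceeded: 1 + 0 + 0 + 10 + 10 + 4 = 25.
By inclusion–exclusion the count is 220 − 216 + 25 = 29.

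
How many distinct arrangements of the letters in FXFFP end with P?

With the last slot taken by P, it remains to arrange the other 4 letters (FXFF).
Those 4 letters have F appearing 3 times, giving (4)!/(3!) = 4.

4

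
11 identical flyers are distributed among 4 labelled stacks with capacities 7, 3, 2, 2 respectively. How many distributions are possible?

18

Without the upper bounds there are C(14,3) = 364 ways to split 11 among 4 stacks.
Subtract solutions that violate a single cap (substitute x_i' = x_i − (cap_i+1)): x_1 ≥ 8 gives C(6,3) = 20; x_2 ≥ 4 gives C(10,3) = 120; x_3 ≥ 3 gives C(11,3) = 165; x_4 ≥ 3 gives C(11,3) = 165. Together 470.
Add back pairs where two caps are both exceeded: 0 + 1 + 1 + 35 + 35 + 56 = 128.
Subtract triples: 0 + 0 + 0 + 4 = 4.
By inclusion–exclusion the count is 364 − 470 + 128 − 4 = 18.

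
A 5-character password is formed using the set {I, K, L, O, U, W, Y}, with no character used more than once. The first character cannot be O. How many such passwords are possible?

The first character has 7−1 = 6 choices (anything except O).
The remaining 4 characters are filled from the other 6 symbols without repetition: 6 × 5 × 4 × 3 = 360.
Total: 6 × 360 = 2160.

2160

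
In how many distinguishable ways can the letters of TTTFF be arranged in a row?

Letter multiplicities in TTTFF: F×2, T×3.
Dividing 5! = 120 by 3!·2! = 12 for the repeated letters gives 10.

10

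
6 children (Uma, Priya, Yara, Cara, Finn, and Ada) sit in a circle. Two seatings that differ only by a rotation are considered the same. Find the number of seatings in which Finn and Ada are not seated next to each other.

72

Without the restriction there are (5)! = 120 seatings.
Those with Finn next to Ada: fuse the pair into one unit and seat 5 units around a circle — 2·(4)! = 48.
Subtracting, 120 − 48 = 72.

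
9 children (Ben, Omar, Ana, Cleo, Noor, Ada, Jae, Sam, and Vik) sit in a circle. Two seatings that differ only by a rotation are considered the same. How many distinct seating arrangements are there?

Seat Ben anywhere (absorbing the rotational symmetry), then permute the other 8: (8)! = 40320.

40320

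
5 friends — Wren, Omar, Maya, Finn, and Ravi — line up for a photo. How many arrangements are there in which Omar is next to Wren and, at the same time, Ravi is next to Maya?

Treat {Omar,Wren} as one block (2 orders) and {Ravi,Maya} as another (2 orders).
That leaves 3 units to arrange: 2 × 2 × 3! = 4 × 6 = 24.

24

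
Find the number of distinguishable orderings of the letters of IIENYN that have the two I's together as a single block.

Treat the 2 copies of I as a single block. The multiset to arrange is then {II, E, N, N, Y}, 5 items in all.
That gives (5)!/(2!) = 60 arrangements.

60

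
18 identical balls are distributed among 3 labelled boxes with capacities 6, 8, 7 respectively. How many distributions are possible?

By stars and bars, unrestricted non-negative solutions to x_1+…+x_3 = 18 number C(18+2,2) = 190.
Subtract solutions that violate a single cap (substitute x_i' = x_i − (cap_i+1)): x_1 ≥ 7 gives C(13,2) = 78; x_2 ≥ 9 gives C(11,2) = 55; x_3 ≥ 8 gives C(12,2) = 66. Together 199.
Add back pairs where two caps are both exceeded: 6 + 10 + 3 = 19.
By inclusion–exclusion the count is 190 − 199 + 19 = 10.

10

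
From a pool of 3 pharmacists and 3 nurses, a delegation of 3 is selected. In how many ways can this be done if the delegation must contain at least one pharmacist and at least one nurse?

Total 3-person selections from all 6: C(6,3) = 20.
Subtract selections that omit an entire group: no pharmacists → C(3,3) = 1; no nurses → C(3,3) = 1.
Both groups omitted at once is impossible, so 20 − 2 = 18.

18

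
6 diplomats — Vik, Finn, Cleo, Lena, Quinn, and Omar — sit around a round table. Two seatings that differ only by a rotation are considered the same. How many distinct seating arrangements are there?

Seat Vik anywhere (absorbing the rotational symmetry), then permute the other 5: (5)! = 120.

120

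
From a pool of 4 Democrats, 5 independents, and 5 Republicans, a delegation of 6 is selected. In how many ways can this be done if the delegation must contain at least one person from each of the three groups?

2625

Total 6-person selections from all 14: C(14,6) = 3003.
Selections missing a whole group: no Democrats → C(10,6) = 210; no independents → C(9,6) = 84; no Republicans → C(9,6) = 84.
Add back selections omitting two groups (i.e. drawn from a single group): C(4,6) + C(5,6) + C(5,6) = 0.
By inclusion–exclusion: 3003 − 378 + 0 = 2625.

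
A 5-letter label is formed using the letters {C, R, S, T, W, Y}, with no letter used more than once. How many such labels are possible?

This is a permutation of 5 out of 6: P(6,5) = 6!/1!.
6 × 5 × 4 × 3 × 2 = 720.

720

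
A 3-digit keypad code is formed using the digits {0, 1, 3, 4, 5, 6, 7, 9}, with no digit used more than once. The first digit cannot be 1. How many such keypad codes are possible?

The first digit has 8−1 = 7 choices (anything except 1).
The remaining 2 digits are filled from the other 7 symbols without repetition: 7 × 6 = 42.
Total: 7 × 42 = 294.

294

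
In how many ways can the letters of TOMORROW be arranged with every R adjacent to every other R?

840

Treat the 2 copies of R as a single block. The multiset to arrange is then {RR, M, O, O, O, T, W}, 7 items in all.
That gives (7)!/(3!) = 840 arrangements.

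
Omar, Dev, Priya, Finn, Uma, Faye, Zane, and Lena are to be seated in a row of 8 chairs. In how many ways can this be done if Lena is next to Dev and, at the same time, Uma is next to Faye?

2880

Treat {Lena,Dev} as one block (2 orders) and {Uma,Faye} as another (2 orders).
That leaves 6 units to arrange: 2 × 2 × 6! = 4 × 720 = 2880.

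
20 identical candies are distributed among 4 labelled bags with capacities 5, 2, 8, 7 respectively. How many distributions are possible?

By stars and bars, unrestricted non-negative solutions to x_1+…+x_4 = 20 number C(20+3,3) = 1771.
Subtract solutions that violate a single cap (substitute x_i' = x_i − (cap_i+1)): x_1 ≥ 6 gives C(17,3) = 680; x_2 ≥ 3 gives C(20,3) = 1140; x_3 ≥ 9 gives C(14,3) = 364; x_4 ≥ 8 gives C(15,3) = 455. Together 2639.
Add back pairs where two caps are both exceeded: 364 + 56 + 84 + 165 + 220 + 20 = 909.
Subtract triples: 10 + 20 + 0 + 1 = 31.
By inclusion–exclusion the count is 1771 − 2639 + 909 − 31 = 10.

10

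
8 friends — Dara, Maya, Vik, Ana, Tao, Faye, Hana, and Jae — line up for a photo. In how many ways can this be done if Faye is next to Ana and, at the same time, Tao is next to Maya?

2880

Treat {Faye,Ana} as one block (2 orders) and {Tao,Maya} as another (2 orders).
That leaves 6 units to arrange: 2 × 2 × 6! = 4 × 720 = 2880.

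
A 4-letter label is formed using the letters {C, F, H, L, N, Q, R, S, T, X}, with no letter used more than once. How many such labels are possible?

5040

Choose and order 4 of the 10 symbols: the first letter has 10 options, the next 9, then 8, 7.
10 × 9 × 8 × 7 = 5040.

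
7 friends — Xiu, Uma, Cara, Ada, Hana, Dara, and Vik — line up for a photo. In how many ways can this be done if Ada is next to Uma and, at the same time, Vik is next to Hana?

Treat {Ada,Uma} as one block (2 orders) and {Vik,Hana} as another (2 orders).
That leaves 5 units to arrange: 2 × 2 × 5! = 4 × 120 = 480.

480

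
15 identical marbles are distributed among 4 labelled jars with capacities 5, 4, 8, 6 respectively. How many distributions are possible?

131

By stars and bars, unrestricted non-negative solutions to x_1+…+x_4 = 15 number C(15+3,3) = 816.
Subtract solutions that violate a single cap (substitute x_i' = x_i − (cap_i+1)): x_1 ≥ 6 gives C(12,3) = 220; x_2 ≥ 5 gives C(13,3) = 286; x_3 ≥ 9 gives C(9,3) = 84; x_4 ≥ 7 gives C(11,3) = 165. Together 755.
Add back pairs where two caps are both exceeded: 35 + 1 + 10 + 4 + 20 + 0 = 70.
By inclusion–exclusion the count is 816 − 755 + 70 = 131.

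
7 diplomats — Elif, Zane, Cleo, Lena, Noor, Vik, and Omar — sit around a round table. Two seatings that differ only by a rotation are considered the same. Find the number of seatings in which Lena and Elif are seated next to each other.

240

Treat {Lena, Elif} as one unit (2 internal orders) and seat the resulting 6 units around the table: (5)! circular arrangements.
So 2 × (5)! = 2 × 120 = 240.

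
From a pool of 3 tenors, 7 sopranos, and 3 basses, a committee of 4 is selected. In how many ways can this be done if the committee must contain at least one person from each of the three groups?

315

With no constraint there are C(13,4) = 715 possible selections.
Subtract selections that omit an entire group: no tenors → C(10,4) = 210; no sopranos → C(6,4) = 15; no basses → C(10,4) = 210.
Add back selections omitting two groups (i.e. drawn from a single group): C(3,4) + C(7,4) + C(3,4) = 35.
By inclusion–exclusion: 715 − 435 + 35 = 315.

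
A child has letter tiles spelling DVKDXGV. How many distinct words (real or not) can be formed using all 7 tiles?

1260

The 7 letters of DVKDXGV have repeats: D appearing twice and V appearing twice.
The number of distinct arrangements is 7!/(2!·2!) = 5040/4 = 1260.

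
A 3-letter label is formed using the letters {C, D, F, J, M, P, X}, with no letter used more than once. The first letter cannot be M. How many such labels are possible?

The first letter has 7−1 = 6 choices (anything except M).
The remaining 2 letters are filled from the other 6 symbols without repetition: 6 × 5 = 30.
Total: 6 × 30 = 180.

180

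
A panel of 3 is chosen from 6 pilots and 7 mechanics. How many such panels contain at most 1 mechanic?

125

Split by how many mechanics are chosen (0 through 1).
Sum: C(7,0)·C(6,3) + C(7,1)·C(6,2) = 20 + 105 = 125.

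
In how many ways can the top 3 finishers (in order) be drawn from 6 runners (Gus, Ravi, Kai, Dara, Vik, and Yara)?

120

There are 6 choices for 1st place, 5 for 2nd, and 4 for 3rd.
That gives 6 × 5 × 4 = 120.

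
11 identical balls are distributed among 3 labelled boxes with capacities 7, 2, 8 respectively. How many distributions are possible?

18

Without the upper bounds there are C(13,2) = 78 ways to split 11 among 3 boxes.
Subtract solutions that violate a single cap (substitute x_i' = x_i − (cap_i+1)): x_1 ≥ 8 gives C(5,2) = 10; x_2 ≥ 3 gives C(10,2) = 45; x_3 ≥ 9 gives C(4,2) = 6. Together 61.
Add back pairs where two caps are both exceeded: 1 + 0 + 0 = 1.
By inclusion–exclusion the count is 78 − 61 + 1 = 18.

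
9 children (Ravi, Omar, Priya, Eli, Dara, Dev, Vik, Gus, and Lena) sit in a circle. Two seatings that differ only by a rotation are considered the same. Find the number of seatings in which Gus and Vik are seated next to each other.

Treat {Gus, Vik} as one unit (2 internal orders) and seat the resulting 8 units around the table: (7)! circular arrangements.
So 2 × (7)! = 2 × 5040 = 10080.

10080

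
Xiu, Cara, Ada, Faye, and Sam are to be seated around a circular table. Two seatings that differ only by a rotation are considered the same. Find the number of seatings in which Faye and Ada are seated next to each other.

12

Treat {Faye, Ada} as one unit (2 internal orders) and seat the resulting 4 units around the table: (3)! circular arrangements.
So 2 × (3)! = 2 × 6 = 12.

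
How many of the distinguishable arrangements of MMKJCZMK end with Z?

420

With the last slot taken by Z, it remains to arrange the other 7 letters (MMKJCMK).
Those 7 letters have K appearing twice and M appearing 3 times, giving (7)!/(3!·2!) = 420.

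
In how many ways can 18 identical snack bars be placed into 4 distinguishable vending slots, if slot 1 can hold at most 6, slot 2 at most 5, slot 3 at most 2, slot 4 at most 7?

10

Ignoring the caps, the number of non-negative solutions to x_1+…+x_4 = 18 is C(21,3) = 1330.
Subtract solutions that violate a single cap (substitute x_i' = x_i − (cap_i+1)): x_1 ≥ 7 gives C(14,3) = 364; x_2 ≥ 6 gives C(15,3) = 455; x_3 ≥ 3 gives C(18,3) = 816; x_4 ≥ 8 gives C(13,3) = 286. Together 1921.
Add back pairs where two caps are both exceeded: 56 + 165 + 20 + 220 + 35 + 120 = 616.
Subtract triples: 10 + 0 + 1 + 4 = 15.
By inclusion–exclusion the count is 1330 − 1921 + 616 − 15 = 10.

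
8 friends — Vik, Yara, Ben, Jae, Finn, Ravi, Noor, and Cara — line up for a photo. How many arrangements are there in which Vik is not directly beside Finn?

There are 8! = 40320 arrangements in all. If Vik and Finn are adjacent, merging them into one block gives 2·(7)! = 10080 arrangements.
So 40320 − 10080 = 30240 arrangements keep them apart.

30240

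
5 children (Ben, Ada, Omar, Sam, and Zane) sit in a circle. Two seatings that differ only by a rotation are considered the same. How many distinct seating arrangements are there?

Seat Ben anywhere (absorbing the rotational symmetry), then permute the other 4: (4)! = 24.

24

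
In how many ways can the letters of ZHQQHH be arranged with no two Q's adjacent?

There are 6!/(3!·2!) = 60 arrangements of ZHQQHH in total.
If the two Q's are adjacent, glue them into one block, leaving 5 items to arrange: (5)!/(3!) = 20 ways.
Subtracting, 60 − 20 = 40 arrangements keep the Q's apart.

40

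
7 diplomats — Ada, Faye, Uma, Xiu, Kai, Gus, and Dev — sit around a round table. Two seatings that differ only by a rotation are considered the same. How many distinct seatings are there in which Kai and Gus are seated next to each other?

Glue Kai and Gus into a block (2 internal orders). Seating 6 units around a circle gives (5)! arrangements.
So 2 × (5)! = 2 × 120 = 240.

240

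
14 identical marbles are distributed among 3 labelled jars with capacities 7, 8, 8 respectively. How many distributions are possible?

Without the upper bounds there are C(16,2) = 120 ways to split 14 among 3 jars.
Subtract solutions that violate a single cap (substitute x_i' = x_i − (cap_i+1)): x_1 ≥ 8 gives C(8,2) = 28; x_2 ≥ 9 gives C(7,2) = 21; x_3 ≥ 9 gives C(7,2) = 21. Together 70.
No two caps can be exceeded simultaneously, so the pair terms are all 0.
By inclusion–exclusion the count is 120 − 70 + 0 = 50.

50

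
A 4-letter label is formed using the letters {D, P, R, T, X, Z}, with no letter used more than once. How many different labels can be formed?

360

Choose and order 4 of the 6 symbols: the first letter has 6 options, the next 5, then 4, 3.
That product is 6 × 5 × 4 × 3 = 360.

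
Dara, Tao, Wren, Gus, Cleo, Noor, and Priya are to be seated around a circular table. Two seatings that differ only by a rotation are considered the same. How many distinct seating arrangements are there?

720

Seat Dara anywhere (absorbing the rotational symmetry), then permute the other 6: (6)! = 720.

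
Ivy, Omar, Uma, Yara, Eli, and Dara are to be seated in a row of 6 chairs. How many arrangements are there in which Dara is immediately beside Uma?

240

Glue Dara and Uma into one block (2 internal orders), leaving 5 units to arrange in a row.
That gives 2 × 5! = 2 × 120 = 240.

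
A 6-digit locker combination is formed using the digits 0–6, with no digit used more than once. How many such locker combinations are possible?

5040

With no repetition, fill the 6 digits in order: 7 choices, then 6, down to 2.
7 × 6 × 5 × 4 × 3 × 2 = 5040.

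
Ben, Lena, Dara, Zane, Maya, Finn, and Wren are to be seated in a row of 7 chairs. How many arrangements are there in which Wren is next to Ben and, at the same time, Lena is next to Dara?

Treat {Wren,Ben} as one block (2 orders) and {Lena,Dara} as another (2 orders).
That leaves 5 units to arrange: 2 × 2 × 5! = 4 × 120 = 480.

480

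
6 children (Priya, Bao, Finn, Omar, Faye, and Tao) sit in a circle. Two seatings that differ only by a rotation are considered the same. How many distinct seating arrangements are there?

120

Seat Priya anywhere (absorbing the rotational symmetry), then permute the other 5: (5)! = 120.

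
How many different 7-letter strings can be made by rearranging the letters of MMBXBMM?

Letter multiplicities in MMBXBMM: B×2, M×4, X×1.
So there are 7! / (4!·2!) = 105 distinguishable arrangements.

105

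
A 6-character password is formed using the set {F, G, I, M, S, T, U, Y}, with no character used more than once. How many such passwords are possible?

With no repetition, fill the 6 characters in order: 8 choices, then 7, down to 3.
8 × 7 × 6 × 5 × 4 × 3 = 20160.

20160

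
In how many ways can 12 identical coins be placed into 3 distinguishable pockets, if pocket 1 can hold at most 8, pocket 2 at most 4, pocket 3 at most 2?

Ignoring the caps, the number of non-negative solutions to x_1+…+x_3 = 12 is C(14,2) = 91.
Subtract solutions that violate a single cap (substitute x_i' = x_i − (cap_i+1)): x_1 ≥ 9 gives C(5,2) = 10; x_2 ≥ 5 gives C(9,2) = 36; x_3 ≥ 3 gives C(11,2) = 55. Together 101.
Add back pairs where two caps are both exceeded: 0 + 1 + 15 = 16.
By inclusion–exclusion the count is 91 − 101 + 16 = 6.

6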